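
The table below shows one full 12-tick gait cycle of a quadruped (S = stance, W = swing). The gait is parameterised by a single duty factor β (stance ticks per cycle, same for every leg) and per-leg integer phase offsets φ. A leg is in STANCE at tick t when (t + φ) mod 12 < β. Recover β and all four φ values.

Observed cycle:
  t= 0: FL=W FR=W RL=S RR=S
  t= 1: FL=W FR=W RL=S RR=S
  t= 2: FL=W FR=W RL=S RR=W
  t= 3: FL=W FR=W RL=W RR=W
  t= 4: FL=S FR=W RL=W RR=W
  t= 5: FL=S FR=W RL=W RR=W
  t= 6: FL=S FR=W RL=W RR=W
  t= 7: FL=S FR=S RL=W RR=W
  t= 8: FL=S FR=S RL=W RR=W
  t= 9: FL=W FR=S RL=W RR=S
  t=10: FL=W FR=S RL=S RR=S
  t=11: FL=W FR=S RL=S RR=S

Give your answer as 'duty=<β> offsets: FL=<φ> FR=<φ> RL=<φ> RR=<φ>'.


duty=5 offsets: FL=8 FR=5 RL=2 RR=3

duty β = stance ticks per leg = 5
FL: stance ticks = 5; W→S at t=4 → φ=8
FR: stance ticks = 5; W→S at t=7 → φ=5
RL: stance ticks = 5; W→S at t=10 → φ=2
RR: stance ticks = 5; W→S at t=9 → φ=3


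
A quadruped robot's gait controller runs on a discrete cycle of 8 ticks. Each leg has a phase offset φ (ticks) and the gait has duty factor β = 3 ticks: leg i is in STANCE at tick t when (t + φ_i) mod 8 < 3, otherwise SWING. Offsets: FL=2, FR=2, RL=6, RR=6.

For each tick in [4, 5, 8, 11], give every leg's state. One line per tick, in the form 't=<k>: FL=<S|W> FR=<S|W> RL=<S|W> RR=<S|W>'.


t=4: FL=W FR=W RL=S RR=S
t=5: FL=W FR=W RL=W RR=W
t=8: FL=S FR=S RL=W RR=W
t=11: FL=W FR=W RL=S RR=S

t=4: phase=(6,6,2,2) vs β=3 → FL=W FR=W RL=S RR=S
t=5: phase=(7,7,3,3) vs β=3 → FL=W FR=W RL=W RR=W
t=8: phase=(2,2,6,6) vs β=3 → FL=S FR=S RL=W RR=W
t=11: phase=(5,5,1,1) vs β=3 → FL=W FR=W RL=S RR=S


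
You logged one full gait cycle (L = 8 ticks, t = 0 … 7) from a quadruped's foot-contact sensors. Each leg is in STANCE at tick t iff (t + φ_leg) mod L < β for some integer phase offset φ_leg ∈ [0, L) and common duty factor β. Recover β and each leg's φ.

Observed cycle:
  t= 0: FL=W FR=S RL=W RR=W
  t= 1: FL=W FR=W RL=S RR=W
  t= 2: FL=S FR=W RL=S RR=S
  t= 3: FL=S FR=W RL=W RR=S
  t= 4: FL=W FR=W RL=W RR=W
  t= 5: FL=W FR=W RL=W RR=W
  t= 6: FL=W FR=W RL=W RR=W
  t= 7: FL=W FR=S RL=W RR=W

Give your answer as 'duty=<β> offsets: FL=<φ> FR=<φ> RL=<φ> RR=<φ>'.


duty=2 offsets: FL=6 FR=1 RL=7 RR=6

duty β = stance ticks per leg = 2
FL: stance ticks = 2; W→S at t=2 → φ=6
FR: stance ticks = 2; W→S at t=7 → φ=1
RL: stance ticks = 2; W→S at t=1 → φ=7
RR: stance ticks = 2; W→S at t=2 → φ=6


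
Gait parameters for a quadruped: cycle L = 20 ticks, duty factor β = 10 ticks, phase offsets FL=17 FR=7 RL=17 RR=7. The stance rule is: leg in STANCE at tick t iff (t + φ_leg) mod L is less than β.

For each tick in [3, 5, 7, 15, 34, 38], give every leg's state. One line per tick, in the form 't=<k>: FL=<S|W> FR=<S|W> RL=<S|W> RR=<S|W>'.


t=3: FL=S FR=W RL=S RR=W
t=5: FL=S FR=W RL=S RR=W
t=7: FL=S FR=W RL=S RR=W
t=15: FL=W FR=S RL=W RR=S
t=34: FL=W FR=S RL=W RR=S
t=38: FL=W FR=S RL=W RR=S

t=3: phase=(0,10,0,10) vs β=10 → FL=S FR=W RL=S RR=W
t=5: phase=(2,12,2,12) vs β=10 → FL=S FR=W RL=S RR=W
t=7: phase=(4,14,4,14) vs β=10 → FL=S FR=W RL=S RR=W
t=15: phase=(12,2,12,2) vs β=10 → FL=W FR=S RL=W RR=S
t=34: phase=(11,1,11,1) vs β=10 → FL=W FR=S RL=W RR=S
t=38: phase=(15,5,15,5) vs β=10 → FL=W FR=S RL=W RR=S


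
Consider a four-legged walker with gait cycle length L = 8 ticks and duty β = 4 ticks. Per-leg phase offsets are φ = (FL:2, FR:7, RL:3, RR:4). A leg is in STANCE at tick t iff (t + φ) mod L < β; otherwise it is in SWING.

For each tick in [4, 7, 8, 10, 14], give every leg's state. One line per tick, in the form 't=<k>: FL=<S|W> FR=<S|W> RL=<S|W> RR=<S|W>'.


t=4: phase=(6,3,7,0) vs β=4 → FL=W FR=S RL=W RR=S
t=7: phase=(1,6,2,3) vs β=4 → FL=S FR=W RL=S RR=S
t=8: phase=(2,7,3,4) vs β=4 → FL=S FR=W RL=S RR=W
t=10: phase=(4,1,5,6) vs β=4 → FL=W FR=S RL=W RR=W
t=14: phase=(0,5,1,2) vs β=4 → FL=S FR=W RL=S RR=S

t=4: FL=W FR=S RL=W RR=S
t=7: FL=S FR=W RL=S RR=S
t=8: FL=S FR=W RL=S RR=W
t=10: FL=W FR=S RL=W RR=W
t=14: FL=S FR=W RL=S RR=S


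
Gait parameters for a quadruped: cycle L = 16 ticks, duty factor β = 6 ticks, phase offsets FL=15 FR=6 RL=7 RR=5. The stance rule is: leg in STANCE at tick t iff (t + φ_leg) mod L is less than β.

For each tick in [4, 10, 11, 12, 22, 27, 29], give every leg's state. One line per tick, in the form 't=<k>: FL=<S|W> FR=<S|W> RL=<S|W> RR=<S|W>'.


t=4: phase=(3,10,11,9) vs β=6 → FL=S FR=W RL=W RR=W
t=10: phase=(9,0,1,15) vs β=6 → FL=W FR=S RL=S RR=W
t=11: phase=(10,1,2,0) vs β=6 → FL=W FR=S RL=S RR=S
t=12: phase=(11,2,3,1) vs β=6 → FL=W FR=S RL=S RR=S
t=22: phase=(5,12,13,11) vs β=6 → FL=S FR=W RL=W RR=W
t=27: phase=(10,1,2,0) vs β=6 → FL=W FR=S RL=S RR=S
t=29: phase=(12,3,4,2) vs β=6 → FL=W FR=S RL=S RR=S

t=4: FL=S FR=W RL=W RR=W
t=10: FL=W FR=S RL=S RR=W
t=11: FL=W FR=S RL=S RR=S
t=12: FL=W FR=S RL=S RR=S
t=22: FL=S FR=W RL=W RR=W
t=27: FL=W FR=S RL=S RR=S
t=29: FL=W FR=S RL=S RR=S


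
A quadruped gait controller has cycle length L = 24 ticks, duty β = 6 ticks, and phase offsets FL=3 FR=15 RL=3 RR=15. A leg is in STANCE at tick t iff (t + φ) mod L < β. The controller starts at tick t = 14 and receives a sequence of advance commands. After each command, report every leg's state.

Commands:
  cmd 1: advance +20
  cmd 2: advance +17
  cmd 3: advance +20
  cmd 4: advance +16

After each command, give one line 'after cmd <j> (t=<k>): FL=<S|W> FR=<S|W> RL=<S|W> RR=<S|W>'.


start t=14: FL=W FR=S RL=W RR=S
cmd 1: advance +20 → t=34, phase=(13,1,13,1) → FL=W FR=S RL=W RR=S
cmd 2: advance +17 → t=51, phase=(6,18,6,18) → FL=W FR=W RL=W RR=W
cmd 3: advance +20 → t=71, phase=(2,14,2,14) → FL=S FR=W RL=S RR=W
cmd 4: advance +16 → t=87, phase=(18,6,18,6) → FL=W FR=W RL=W RR=W

after cmd 1 (t=34): FL=W FR=S RL=W RR=S
after cmd 2 (t=51): FL=W FR=W RL=W RR=W
after cmd 3 (t=71): FL=S FR=W RL=S RR=W
after cmd 4 (t=87): FL=W FR=W RL=W RR=W


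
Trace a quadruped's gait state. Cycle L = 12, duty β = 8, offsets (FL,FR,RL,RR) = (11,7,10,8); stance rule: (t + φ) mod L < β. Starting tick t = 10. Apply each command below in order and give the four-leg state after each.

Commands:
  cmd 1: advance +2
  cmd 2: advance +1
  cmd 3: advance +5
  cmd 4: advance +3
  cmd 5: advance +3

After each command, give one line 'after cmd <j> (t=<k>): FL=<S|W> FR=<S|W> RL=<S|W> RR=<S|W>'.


start t=10: FL=W FR=S RL=W RR=S
cmd 1: advance +2 → t=12, phase=(11,7,10,8) → FL=W FR=S RL=W RR=W
cmd 2: advance +1 → t=13, phase=(0,8,11,9) → FL=S FR=W RL=W RR=W
cmd 3: advance +5 → t=18, phase=(5,1,4,2) → FL=S FR=S RL=S RR=S
cmd 4: advance +3 → t=21, phase=(8,4,7,5) → FL=W FR=S RL=S RR=S
cmd 5: advance +3 → t=24, phase=(11,7,10,8) → FL=W FR=S RL=W RR=W

after cmd 1 (t=12): FL=W FR=S RL=W RR=W
after cmd 2 (t=13): FL=S FR=W RL=W RR=W
after cmd 3 (t=18): FL=S FR=S RL=S RR=S
after cmd 4 (t=21): FL=W FR=S RL=S RR=S
after cmd 5 (t=24): FL=W FR=S RL=W RR=W


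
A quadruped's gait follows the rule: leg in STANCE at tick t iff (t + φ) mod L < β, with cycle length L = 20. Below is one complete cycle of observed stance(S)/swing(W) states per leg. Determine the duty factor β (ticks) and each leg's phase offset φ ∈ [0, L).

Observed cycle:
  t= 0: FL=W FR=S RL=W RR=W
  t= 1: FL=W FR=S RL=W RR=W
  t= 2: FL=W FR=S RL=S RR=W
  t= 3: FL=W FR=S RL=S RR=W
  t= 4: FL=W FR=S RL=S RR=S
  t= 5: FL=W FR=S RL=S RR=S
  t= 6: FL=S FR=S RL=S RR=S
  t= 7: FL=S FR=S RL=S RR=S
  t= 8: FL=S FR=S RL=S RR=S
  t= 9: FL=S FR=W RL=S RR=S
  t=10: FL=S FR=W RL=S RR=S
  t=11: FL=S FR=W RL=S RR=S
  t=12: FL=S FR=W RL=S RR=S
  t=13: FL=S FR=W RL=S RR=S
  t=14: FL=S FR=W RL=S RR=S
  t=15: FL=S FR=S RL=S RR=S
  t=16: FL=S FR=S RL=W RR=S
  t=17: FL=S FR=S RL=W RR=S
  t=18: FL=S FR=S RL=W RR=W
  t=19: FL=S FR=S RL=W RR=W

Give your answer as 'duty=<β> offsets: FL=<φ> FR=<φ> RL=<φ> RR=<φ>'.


duty=14 offsets: FL=14 FR=5 RL=18 RR=16

duty β = stance ticks per leg = 14
FL: stance ticks = 14; W→S at t=6 → φ=14
FR: stance ticks = 14; W→S at t=15 → φ=5
RL: stance ticks = 14; W→S at t=2 → φ=18
RR: stance ticks = 14; W→S at t=4 → φ=16


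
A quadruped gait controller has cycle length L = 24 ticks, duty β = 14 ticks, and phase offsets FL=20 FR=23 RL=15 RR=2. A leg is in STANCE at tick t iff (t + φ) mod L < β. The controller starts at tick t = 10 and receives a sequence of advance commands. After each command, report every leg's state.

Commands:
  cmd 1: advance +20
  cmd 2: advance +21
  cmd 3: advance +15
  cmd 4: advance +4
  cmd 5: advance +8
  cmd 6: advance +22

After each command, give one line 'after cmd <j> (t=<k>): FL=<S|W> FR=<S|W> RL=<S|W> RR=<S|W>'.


after cmd 1 (t=30): FL=S FR=S RL=W RR=S
after cmd 2 (t=51): FL=W FR=S RL=W RR=S
after cmd 3 (t=66): FL=W FR=W RL=S RR=W
after cmd 4 (t=70): FL=W FR=W RL=S RR=S
after cmd 5 (t=78): FL=S FR=S RL=W RR=S
after cmd 6 (t=100): FL=S FR=S RL=W RR=S

start t=10: FL=S FR=S RL=S RR=S
cmd 1: advance +20 → t=30, phase=(2,5,21,8) → FL=S FR=S RL=W RR=S
cmd 2: advance +21 → t=51, phase=(23,2,18,5) → FL=W FR=S RL=W RR=S
cmd 3: advance +15 → t=66, phase=(14,17,9,20) → FL=W FR=W RL=S RR=W
cmd 4: advance +4 → t=70, phase=(18,21,13,0) → FL=W FR=W RL=S RR=S
cmd 5: advance +8 → t=78, phase=(2,5,21,8) → FL=S FR=S RL=W RR=S
cmd 6: advance +22 → t=100, phase=(0,3,19,6) → FL=S FR=S RL=W RR=S


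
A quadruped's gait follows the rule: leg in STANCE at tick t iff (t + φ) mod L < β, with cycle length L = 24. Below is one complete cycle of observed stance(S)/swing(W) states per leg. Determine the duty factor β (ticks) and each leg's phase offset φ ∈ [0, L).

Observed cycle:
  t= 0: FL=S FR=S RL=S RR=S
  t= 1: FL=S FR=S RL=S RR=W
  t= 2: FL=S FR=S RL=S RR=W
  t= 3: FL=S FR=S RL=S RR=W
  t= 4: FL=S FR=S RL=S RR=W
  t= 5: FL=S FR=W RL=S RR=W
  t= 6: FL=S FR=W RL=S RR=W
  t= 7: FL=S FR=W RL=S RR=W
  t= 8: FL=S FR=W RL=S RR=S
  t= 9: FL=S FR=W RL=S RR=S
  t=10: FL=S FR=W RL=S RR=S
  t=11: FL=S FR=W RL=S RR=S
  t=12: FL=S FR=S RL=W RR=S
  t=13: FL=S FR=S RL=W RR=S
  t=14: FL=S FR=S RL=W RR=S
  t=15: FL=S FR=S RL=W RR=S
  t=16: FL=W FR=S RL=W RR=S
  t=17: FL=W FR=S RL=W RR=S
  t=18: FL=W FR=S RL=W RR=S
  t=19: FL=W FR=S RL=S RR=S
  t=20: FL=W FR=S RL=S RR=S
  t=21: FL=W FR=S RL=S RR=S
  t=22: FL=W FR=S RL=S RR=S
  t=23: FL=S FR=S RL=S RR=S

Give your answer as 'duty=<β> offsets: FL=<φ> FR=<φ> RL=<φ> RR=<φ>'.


duty β = stance ticks per leg = 17
FL: stance ticks = 17; W→S at t=23 → φ=1
FR: stance ticks = 17; W→S at t=12 → φ=12
RL: stance ticks = 17; W→S at t=19 → φ=5
RR: stance ticks = 17; W→S at t=8 → φ=16

duty=17 offsets: FL=1 FR=12 RL=5 RR=16


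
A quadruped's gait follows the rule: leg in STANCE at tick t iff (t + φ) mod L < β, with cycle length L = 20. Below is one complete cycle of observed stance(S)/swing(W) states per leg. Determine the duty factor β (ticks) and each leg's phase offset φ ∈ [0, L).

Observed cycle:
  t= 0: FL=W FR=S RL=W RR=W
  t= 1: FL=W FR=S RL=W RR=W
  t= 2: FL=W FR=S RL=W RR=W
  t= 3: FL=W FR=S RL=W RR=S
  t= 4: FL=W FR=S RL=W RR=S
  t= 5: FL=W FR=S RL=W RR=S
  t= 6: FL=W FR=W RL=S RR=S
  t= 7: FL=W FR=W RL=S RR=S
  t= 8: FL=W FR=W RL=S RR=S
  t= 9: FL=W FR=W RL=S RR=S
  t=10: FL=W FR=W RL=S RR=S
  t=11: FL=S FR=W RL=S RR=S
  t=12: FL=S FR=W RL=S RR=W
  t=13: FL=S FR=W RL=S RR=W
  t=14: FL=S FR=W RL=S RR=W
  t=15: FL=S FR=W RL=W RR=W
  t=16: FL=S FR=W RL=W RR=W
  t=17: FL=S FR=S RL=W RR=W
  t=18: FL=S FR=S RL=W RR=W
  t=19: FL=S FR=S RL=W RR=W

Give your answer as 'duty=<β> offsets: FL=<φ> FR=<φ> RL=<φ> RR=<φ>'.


duty=9 offsets: FL=9 FR=3 RL=14 RR=17

duty β = stance ticks per leg = 9
FL: stance ticks = 9; W→S at t=11 → φ=9
FR: stance ticks = 9; W→S at t=17 → φ=3
RL: stance ticks = 9; W→S at t=6 → φ=14
RR: stance ticks = 9; W→S at t=3 → φ=17


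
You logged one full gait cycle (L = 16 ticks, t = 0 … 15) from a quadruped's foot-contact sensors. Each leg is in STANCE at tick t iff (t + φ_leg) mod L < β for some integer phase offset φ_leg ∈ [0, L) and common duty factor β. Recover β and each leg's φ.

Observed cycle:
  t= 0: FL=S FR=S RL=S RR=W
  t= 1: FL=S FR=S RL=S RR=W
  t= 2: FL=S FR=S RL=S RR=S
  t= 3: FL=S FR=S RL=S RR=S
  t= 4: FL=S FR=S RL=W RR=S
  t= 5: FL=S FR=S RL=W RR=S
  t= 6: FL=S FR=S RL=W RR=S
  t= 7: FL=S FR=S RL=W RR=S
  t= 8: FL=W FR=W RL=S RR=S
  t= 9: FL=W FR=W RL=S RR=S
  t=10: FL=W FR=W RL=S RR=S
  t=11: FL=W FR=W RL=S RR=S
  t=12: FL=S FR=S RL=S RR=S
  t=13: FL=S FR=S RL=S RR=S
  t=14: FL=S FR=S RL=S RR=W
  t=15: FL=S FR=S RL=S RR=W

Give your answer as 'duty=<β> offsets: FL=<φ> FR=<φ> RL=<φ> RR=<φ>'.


duty=12 offsets: FL=4 FR=4 RL=8 RR=14

duty β = stance ticks per leg = 12
FL: stance ticks = 12; W→S at t=12 → φ=4
FR: stance ticks = 12; W→S at t=12 → φ=4
RL: stance ticks = 12; W→S at t=8 → φ=8
RR: stance ticks = 12; W→S at t=2 → φ=14


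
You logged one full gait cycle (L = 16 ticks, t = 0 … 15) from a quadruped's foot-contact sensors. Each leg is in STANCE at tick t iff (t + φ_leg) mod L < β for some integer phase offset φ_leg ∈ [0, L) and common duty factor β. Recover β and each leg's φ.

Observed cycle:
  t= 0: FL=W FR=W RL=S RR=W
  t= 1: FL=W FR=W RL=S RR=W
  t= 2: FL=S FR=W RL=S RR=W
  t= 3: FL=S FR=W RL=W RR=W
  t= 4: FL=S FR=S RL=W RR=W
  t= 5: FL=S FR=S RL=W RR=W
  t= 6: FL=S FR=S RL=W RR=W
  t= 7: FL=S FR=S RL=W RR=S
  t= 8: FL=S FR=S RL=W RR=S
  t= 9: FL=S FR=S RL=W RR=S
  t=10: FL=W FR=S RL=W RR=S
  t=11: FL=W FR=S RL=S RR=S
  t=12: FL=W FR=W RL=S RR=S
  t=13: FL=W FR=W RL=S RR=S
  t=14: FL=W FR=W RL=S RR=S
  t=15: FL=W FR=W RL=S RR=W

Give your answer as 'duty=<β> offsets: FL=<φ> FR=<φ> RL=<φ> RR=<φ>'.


duty β = stance ticks per leg = 8
FL: stance ticks = 8; W→S at t=2 → φ=14
FR: stance ticks = 8; W→S at t=4 → φ=12
RL: stance ticks = 8; W→S at t=11 → φ=5
RR: stance ticks = 8; W→S at t=7 → φ=9

duty=8 offsets: FL=14 FR=12 RL=5 RR=9


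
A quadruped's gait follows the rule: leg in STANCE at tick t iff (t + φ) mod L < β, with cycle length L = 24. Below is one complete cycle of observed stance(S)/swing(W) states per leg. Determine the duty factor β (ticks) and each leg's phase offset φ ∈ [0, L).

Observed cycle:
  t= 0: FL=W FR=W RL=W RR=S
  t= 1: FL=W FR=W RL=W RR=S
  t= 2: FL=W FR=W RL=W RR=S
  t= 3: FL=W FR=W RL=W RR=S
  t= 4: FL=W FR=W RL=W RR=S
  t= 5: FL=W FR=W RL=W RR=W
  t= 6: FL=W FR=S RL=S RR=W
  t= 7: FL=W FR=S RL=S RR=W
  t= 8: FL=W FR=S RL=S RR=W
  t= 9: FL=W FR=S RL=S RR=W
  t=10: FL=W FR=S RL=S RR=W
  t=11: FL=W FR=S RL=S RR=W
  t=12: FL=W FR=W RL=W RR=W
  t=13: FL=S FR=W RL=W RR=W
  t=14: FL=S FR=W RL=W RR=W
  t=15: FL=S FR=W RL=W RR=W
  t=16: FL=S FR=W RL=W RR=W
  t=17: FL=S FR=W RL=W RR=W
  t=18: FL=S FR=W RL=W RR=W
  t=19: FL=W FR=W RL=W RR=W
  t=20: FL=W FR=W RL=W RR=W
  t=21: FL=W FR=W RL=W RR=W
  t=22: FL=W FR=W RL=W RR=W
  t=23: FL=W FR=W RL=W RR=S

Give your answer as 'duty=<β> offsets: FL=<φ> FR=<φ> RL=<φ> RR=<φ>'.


duty β = stance ticks per leg = 6
FL: stance ticks = 6; W→S at t=13 → φ=11
FR: stance ticks = 6; W→S at t=6 → φ=18
RL: stance ticks = 6; W→S at t=6 → φ=18
RR: stance ticks = 6; W→S at t=23 → φ=1

duty=6 offsets: FL=11 FR=18 RL=18 RR=1


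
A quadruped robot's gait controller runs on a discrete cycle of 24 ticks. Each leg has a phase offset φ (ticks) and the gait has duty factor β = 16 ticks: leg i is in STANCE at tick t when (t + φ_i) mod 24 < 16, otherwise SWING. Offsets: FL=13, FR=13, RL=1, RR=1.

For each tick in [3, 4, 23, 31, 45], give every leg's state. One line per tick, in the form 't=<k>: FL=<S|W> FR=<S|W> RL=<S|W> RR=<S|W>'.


t=3: FL=W FR=W RL=S RR=S
t=4: FL=W FR=W RL=S RR=S
t=23: FL=S FR=S RL=S RR=S
t=31: FL=W FR=W RL=S RR=S
t=45: FL=S FR=S RL=W RR=W

t=3: phase=(16,16,4,4) vs β=16 → FL=W FR=W RL=S RR=S
t=4: phase=(17,17,5,5) vs β=16 → FL=W FR=W RL=S RR=S
t=23: phase=(12,12,0,0) vs β=16 → FL=S FR=S RL=S RR=S
t=31: phase=(20,20,8,8) vs β=16 → FL=W FR=W RL=S RR=S
t=45: phase=(10,10,22,22) vs β=16 → FL=S FR=S RL=W RR=W


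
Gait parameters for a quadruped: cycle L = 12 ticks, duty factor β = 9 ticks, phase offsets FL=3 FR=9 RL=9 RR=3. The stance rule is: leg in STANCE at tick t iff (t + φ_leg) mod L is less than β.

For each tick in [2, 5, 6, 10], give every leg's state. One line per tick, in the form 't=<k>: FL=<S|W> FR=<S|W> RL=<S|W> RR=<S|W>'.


t=2: FL=S FR=W RL=W RR=S
t=5: FL=S FR=S RL=S RR=S
t=6: FL=W FR=S RL=S RR=W
t=10: FL=S FR=S RL=S RR=S

t=2: phase=(5,11,11,5) vs β=9 → FL=S FR=W RL=W RR=S
t=5: phase=(8,2,2,8) vs β=9 → FL=S FR=S RL=S RR=S
t=6: phase=(9,3,3,9) vs β=9 → FL=W FR=S RL=S RR=W
t=10: phase=(1,7,7,1) vs β=9 → FL=S FR=S RL=S RR=S


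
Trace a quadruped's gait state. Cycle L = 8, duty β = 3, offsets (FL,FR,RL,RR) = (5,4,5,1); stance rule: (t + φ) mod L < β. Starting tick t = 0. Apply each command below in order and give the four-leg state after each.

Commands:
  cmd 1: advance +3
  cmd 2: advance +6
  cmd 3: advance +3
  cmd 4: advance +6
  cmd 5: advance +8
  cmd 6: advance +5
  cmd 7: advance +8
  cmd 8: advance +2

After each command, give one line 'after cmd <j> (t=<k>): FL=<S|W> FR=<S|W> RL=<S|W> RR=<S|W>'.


start t=0: FL=W FR=W RL=W RR=S
cmd 1: advance +3 → t=3, phase=(0,7,0,4) → FL=S FR=W RL=S RR=W
cmd 2: advance +6 → t=9, phase=(6,5,6,2) → FL=W FR=W RL=W RR=S
cmd 3: advance +3 → t=12, phase=(1,0,1,5) → FL=S FR=S RL=S RR=W
cmd 4: advance +6 → t=18, phase=(7,6,7,3) → FL=W FR=W RL=W RR=W
cmd 5: advance +8 → t=26, phase=(7,6,7,3) → FL=W FR=W RL=W RR=W
cmd 6: advance +5 → t=31, phase=(4,3,4,0) → FL=W FR=W RL=W RR=S
cmd 7: advance +8 → t=39, phase=(4,3,4,0) → FL=W FR=W RL=W RR=S
cmd 8: advance +2 → t=41, phase=(6,5,6,2) → FL=W FR=W RL=W RR=S

after cmd 1 (t=3): FL=S FR=W RL=S RR=W
after cmd 2 (t=9): FL=W FR=W RL=W RR=S
after cmd 3 (t=12): FL=S FR=S RL=S RR=W
after cmd 4 (t=18): FL=W FR=W RL=W RR=W
after cmd 5 (t=26): FL=W FR=W RL=W RR=W
after cmd 6 (t=31): FL=W FR=W RL=W RR=S
after cmd 7 (t=39): FL=W FR=W RL=W RR=S
after cmd 8 (t=41): FL=W FR=W RL=W RR=S


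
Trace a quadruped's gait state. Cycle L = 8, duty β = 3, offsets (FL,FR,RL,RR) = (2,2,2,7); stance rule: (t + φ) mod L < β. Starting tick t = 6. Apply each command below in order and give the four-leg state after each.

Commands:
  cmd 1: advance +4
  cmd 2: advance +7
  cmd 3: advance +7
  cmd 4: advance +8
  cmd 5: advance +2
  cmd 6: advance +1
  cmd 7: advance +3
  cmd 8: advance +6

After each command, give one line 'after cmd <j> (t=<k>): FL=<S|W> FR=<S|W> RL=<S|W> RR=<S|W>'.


after cmd 1 (t=10): FL=W FR=W RL=W RR=S
after cmd 2 (t=17): FL=W FR=W RL=W RR=S
after cmd 3 (t=24): FL=S FR=S RL=S RR=W
after cmd 4 (t=32): FL=S FR=S RL=S RR=W
after cmd 5 (t=34): FL=W FR=W RL=W RR=S
after cmd 6 (t=35): FL=W FR=W RL=W RR=S
after cmd 7 (t=38): FL=S FR=S RL=S RR=W
after cmd 8 (t=44): FL=W FR=W RL=W RR=W

start t=6: FL=S FR=S RL=S RR=W
cmd 1: advance +4 → t=10, phase=(4,4,4,1) → FL=W FR=W RL=W RR=S
cmd 2: advance +7 → t=17, phase=(3,3,3,0) → FL=W FR=W RL=W RR=S
cmd 3: advance +7 → t=24, phase=(2,2,2,7) → FL=S FR=S RL=S RR=W
cmd 4: advance +8 → t=32, phase=(2,2,2,7) → FL=S FR=S RL=S RR=W
cmd 5: advance +2 → t=34, phase=(4,4,4,1) → FL=W FR=W RL=W RR=S
cmd 6: advance +1 → t=35, phase=(5,5,5,2) → FL=W FR=W RL=W RR=S
cmd 7: advance +3 → t=38, phase=(0,0,0,5) → FL=S FR=S RL=S RR=W
cmd 8: advance +6 → t=44, phase=(6,6,6,3) → FL=W FR=W RL=W RR=W


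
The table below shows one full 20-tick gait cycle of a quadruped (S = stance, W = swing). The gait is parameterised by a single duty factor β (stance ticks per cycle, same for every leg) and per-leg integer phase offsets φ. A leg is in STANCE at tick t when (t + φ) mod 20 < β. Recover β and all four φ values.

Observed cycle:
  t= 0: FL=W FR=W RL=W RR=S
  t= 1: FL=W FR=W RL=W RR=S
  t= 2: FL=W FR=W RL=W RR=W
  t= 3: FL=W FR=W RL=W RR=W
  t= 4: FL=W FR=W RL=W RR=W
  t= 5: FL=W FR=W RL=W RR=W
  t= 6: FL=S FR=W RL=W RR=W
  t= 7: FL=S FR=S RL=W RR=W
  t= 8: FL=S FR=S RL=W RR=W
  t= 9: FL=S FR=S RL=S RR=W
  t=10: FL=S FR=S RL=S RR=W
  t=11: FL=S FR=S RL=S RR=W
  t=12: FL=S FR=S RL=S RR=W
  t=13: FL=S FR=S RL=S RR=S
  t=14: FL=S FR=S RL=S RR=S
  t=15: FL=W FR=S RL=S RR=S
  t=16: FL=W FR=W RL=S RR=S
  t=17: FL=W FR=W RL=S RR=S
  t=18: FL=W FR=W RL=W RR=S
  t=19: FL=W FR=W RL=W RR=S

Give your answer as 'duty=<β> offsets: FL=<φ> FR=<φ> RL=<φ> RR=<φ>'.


duty β = stance ticks per leg = 9
FL: stance ticks = 9; W→S at t=6 → φ=14
FR: stance ticks = 9; W→S at t=7 → φ=13
RL: stance ticks = 9; W→S at t=9 → φ=11
RR: stance ticks = 9; W→S at t=13 → φ=7

duty=9 offsets: FL=14 FR=13 RL=11 RR=7


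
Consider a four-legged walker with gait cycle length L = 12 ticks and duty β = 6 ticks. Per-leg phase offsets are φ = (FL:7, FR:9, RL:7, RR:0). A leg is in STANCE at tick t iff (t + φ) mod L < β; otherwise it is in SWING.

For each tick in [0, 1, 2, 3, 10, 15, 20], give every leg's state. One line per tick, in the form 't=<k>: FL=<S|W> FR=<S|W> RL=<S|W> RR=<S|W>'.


t=0: phase=(7,9,7,0) vs β=6 → FL=W FR=W RL=W RR=S
t=1: phase=(8,10,8,1) vs β=6 → FL=W FR=W RL=W RR=S
t=2: phase=(9,11,9,2) vs β=6 → FL=W FR=W RL=W RR=S
t=3: phase=(10,0,10,3) vs β=6 → FL=W FR=S RL=W RR=S
t=10: phase=(5,7,5,10) vs β=6 → FL=S FR=W RL=S RR=W
t=15: phase=(10,0,10,3) vs β=6 → FL=W FR=S RL=W RR=S
t=20: phase=(3,5,3,8) vs β=6 → FL=S FR=S RL=S RR=W

t=0: FL=W FR=W RL=W RR=S
t=1: FL=W FR=W RL=W RR=S
t=2: FL=W FR=W RL=W RR=S
t=3: FL=W FR=S RL=W RR=S
t=10: FL=S FR=W RL=S RR=W
t=15: FL=W FR=S RL=W RR=S
t=20: FL=S FR=S RL=S RR=W


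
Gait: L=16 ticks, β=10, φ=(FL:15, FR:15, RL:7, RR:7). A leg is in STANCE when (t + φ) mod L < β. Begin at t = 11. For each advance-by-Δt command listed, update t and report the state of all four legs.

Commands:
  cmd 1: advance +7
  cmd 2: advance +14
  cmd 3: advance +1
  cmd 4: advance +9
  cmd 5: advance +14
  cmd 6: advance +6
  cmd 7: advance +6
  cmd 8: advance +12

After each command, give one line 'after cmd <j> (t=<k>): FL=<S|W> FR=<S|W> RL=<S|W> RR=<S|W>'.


start t=11: FL=W FR=W RL=S RR=S
cmd 1: advance +7 → t=18, phase=(1,1,9,9) → FL=S FR=S RL=S RR=S
cmd 2: advance +14 → t=32, phase=(15,15,7,7) → FL=W FR=W RL=S RR=S
cmd 3: advance +1 → t=33, phase=(0,0,8,8) → FL=S FR=S RL=S RR=S
cmd 4: advance +9 → t=42, phase=(9,9,1,1) → FL=S FR=S RL=S RR=S
cmd 5: advance +14 → t=56, phase=(7,7,15,15) → FL=S FR=S RL=W RR=W
cmd 6: advance +6 → t=62, phase=(13,13,5,5) → FL=W FR=W RL=S RR=S
cmd 7: advance +6 → t=68, phase=(3,3,11,11) → FL=S FR=S RL=W RR=W
cmd 8: advance +12 → t=80, phase=(15,15,7,7) → FL=W FR=W RL=S RR=S

after cmd 1 (t=18): FL=S FR=S RL=S RR=S
after cmd 2 (t=32): FL=W FR=W RL=S RR=S
after cmd 3 (t=33): FL=S FR=S RL=S RR=S
after cmd 4 (t=42): FL=S FR=S RL=S RR=S
after cmd 5 (t=56): FL=S FR=S RL=W RR=W
after cmd 6 (t=62): FL=W FR=W RL=S RR=S
after cmd 7 (t=68): FL=S FR=S RL=W RR=W
after cmd 8 (t=80): FL=W FR=W RL=S RR=S


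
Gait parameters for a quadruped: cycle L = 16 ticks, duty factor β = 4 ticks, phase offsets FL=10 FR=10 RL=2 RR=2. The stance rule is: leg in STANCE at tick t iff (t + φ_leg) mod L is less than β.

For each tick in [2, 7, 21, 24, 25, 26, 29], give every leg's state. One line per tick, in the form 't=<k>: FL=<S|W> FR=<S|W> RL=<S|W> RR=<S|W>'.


t=2: FL=W FR=W RL=W RR=W
t=7: FL=S FR=S RL=W RR=W
t=21: FL=W FR=W RL=W RR=W
t=24: FL=S FR=S RL=W RR=W
t=25: FL=S FR=S RL=W RR=W
t=26: FL=W FR=W RL=W RR=W
t=29: FL=W FR=W RL=W RR=W

t=2: phase=(12,12,4,4) vs β=4 → FL=W FR=W RL=W RR=W
t=7: phase=(1,1,9,9) vs β=4 → FL=S FR=S RL=W RR=W
t=21: phase=(15,15,7,7) vs β=4 → FL=W FR=W RL=W RR=W
t=24: phase=(2,2,10,10) vs β=4 → FL=S FR=S RL=W RR=W
t=25: phase=(3,3,11,11) vs β=4 → FL=S FR=S RL=W RR=W
t=26: phase=(4,4,12,12) vs β=4 → FL=W FR=W RL=W RR=W
t=29: phase=(7,7,15,15) vs β=4 → FL=W FR=W RL=W RR=W


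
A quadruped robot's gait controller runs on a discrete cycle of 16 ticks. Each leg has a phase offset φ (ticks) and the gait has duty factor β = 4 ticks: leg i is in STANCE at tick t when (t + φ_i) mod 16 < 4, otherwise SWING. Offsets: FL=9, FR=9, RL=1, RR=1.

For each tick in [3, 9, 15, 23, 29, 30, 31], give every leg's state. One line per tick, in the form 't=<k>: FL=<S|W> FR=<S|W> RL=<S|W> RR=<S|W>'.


t=3: phase=(12,12,4,4) vs β=4 → FL=W FR=W RL=W RR=W
t=9: phase=(2,2,10,10) vs β=4 → FL=S FR=S RL=W RR=W
t=15: phase=(8,8,0,0) vs β=4 → FL=W FR=W RL=S RR=S
t=23: phase=(0,0,8,8) vs β=4 → FL=S FR=S RL=W RR=W
t=29: phase=(6,6,14,14) vs β=4 → FL=W FR=W RL=W RR=W
t=30: phase=(7,7,15,15) vs β=4 → FL=W FR=W RL=W RR=W
t=31: phase=(8,8,0,0) vs β=4 → FL=W FR=W RL=S RR=S

t=3: FL=W FR=W RL=W RR=W
t=9: FL=S FR=S RL=W RR=W
t=15: FL=W FR=W RL=S RR=S
t=23: FL=S FR=S RL=W RR=W
t=29: FL=W FR=W RL=W RR=W
t=30: FL=W FR=W RL=W RR=W
t=31: FL=W FR=W RL=S RR=S


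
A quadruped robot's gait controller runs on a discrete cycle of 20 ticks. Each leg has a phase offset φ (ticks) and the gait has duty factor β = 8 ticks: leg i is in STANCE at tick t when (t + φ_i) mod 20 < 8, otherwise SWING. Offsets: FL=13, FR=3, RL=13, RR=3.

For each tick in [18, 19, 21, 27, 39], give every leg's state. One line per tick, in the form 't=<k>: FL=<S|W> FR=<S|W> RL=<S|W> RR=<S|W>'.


t=18: FL=W FR=S RL=W RR=S
t=19: FL=W FR=S RL=W RR=S
t=21: FL=W FR=S RL=W RR=S
t=27: FL=S FR=W RL=S RR=W
t=39: FL=W FR=S RL=W RR=S

t=18: phase=(11,1,11,1) vs β=8 → FL=W FR=S RL=W RR=S
t=19: phase=(12,2,12,2) vs β=8 → FL=W FR=S RL=W RR=S
t=21: phase=(14,4,14,4) vs β=8 → FL=W FR=S RL=W RR=S
t=27: phase=(0,10,0,10) vs β=8 → FL=S FR=W RL=S RR=W
t=39: phase=(12,2,12,2) vs β=8 → FL=W FR=S RL=W RR=S


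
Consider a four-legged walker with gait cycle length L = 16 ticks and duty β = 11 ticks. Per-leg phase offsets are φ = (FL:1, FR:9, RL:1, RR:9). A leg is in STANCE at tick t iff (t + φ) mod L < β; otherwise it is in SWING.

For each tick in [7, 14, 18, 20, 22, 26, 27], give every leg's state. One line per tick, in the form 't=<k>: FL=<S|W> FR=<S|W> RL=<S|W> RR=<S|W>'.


t=7: phase=(8,0,8,0) vs β=11 → FL=S FR=S RL=S RR=S
t=14: phase=(15,7,15,7) vs β=11 → FL=W FR=S RL=W RR=S
t=18: phase=(3,11,3,11) vs β=11 → FL=S FR=W RL=S RR=W
t=20: phase=(5,13,5,13) vs β=11 → FL=S FR=W RL=S RR=W
t=22: phase=(7,15,7,15) vs β=11 → FL=S FR=W RL=S RR=W
t=26: phase=(11,3,11,3) vs β=11 → FL=W FR=S RL=W RR=S
t=27: phase=(12,4,12,4) vs β=11 → FL=W FR=S RL=W RR=S

t=7: FL=S FR=S RL=S RR=S
t=14: FL=W FR=S RL=W RR=S
t=18: FL=S FR=W RL=S RR=W
t=20: FL=S FR=W RL=S RR=W
t=22: FL=S FR=W RL=S RR=W
t=26: FL=W FR=S RL=W RR=S
t=27: FL=W FR=S RL=W RR=S


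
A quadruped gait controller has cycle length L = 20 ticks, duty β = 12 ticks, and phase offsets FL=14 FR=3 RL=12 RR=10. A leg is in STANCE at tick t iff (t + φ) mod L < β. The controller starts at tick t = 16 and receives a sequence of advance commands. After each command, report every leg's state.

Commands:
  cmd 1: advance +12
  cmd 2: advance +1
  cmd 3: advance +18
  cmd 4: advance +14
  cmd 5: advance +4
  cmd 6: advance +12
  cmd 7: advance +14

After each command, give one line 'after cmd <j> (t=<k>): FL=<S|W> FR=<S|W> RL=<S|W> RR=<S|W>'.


start t=16: FL=S FR=W RL=S RR=S
cmd 1: advance +12 → t=28, phase=(2,11,0,18) → FL=S FR=S RL=S RR=W
cmd 2: advance +1 → t=29, phase=(3,12,1,19) → FL=S FR=W RL=S RR=W
cmd 3: advance +18 → t=47, phase=(1,10,19,17) → FL=S FR=S RL=W RR=W
cmd 4: advance +14 → t=61, phase=(15,4,13,11) → FL=W FR=S RL=W RR=S
cmd 5: advance +4 → t=65, phase=(19,8,17,15) → FL=W FR=S RL=W RR=W
cmd 6: advance +12 → t=77, phase=(11,0,9,7) → FL=S FR=S RL=S RR=S
cmd 7: advance +14 → t=91, phase=(5,14,3,1) → FL=S FR=W RL=S RR=S

after cmd 1 (t=28): FL=S FR=S RL=S RR=W
after cmd 2 (t=29): FL=S FR=W RL=S RR=W
after cmd 3 (t=47): FL=S FR=S RL=W RR=W
after cmd 4 (t=61): FL=W FR=S RL=W RR=S
after cmd 5 (t=65): FL=W FR=S RL=W RR=W
after cmd 6 (t=77): FL=S FR=S RL=S RR=S
after cmd 7 (t=91): FL=S FR=W RL=S RR=S


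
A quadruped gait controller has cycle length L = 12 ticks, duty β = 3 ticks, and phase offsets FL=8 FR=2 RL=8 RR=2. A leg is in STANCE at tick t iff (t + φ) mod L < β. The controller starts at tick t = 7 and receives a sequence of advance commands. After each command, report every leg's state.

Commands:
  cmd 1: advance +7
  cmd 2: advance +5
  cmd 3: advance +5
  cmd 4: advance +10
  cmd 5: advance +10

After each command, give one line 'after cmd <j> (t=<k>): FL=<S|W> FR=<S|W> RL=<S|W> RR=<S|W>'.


start t=7: FL=W FR=W RL=W RR=W
cmd 1: advance +7 → t=14, phase=(10,4,10,4) → FL=W FR=W RL=W RR=W
cmd 2: advance +5 → t=19, phase=(3,9,3,9) → FL=W FR=W RL=W RR=W
cmd 3: advance +5 → t=24, phase=(8,2,8,2) → FL=W FR=S RL=W RR=S
cmd 4: advance +10 → t=34, phase=(6,0,6,0) → FL=W FR=S RL=W RR=S
cmd 5: advance +10 → t=44, phase=(4,10,4,10) → FL=W FR=W RL=W RR=W

after cmd 1 (t=14): FL=W FR=W RL=W RR=W
after cmd 2 (t=19): FL=W FR=W RL=W RR=W
after cmd 3 (t=24): FL=W FR=S RL=W RR=S
after cmd 4 (t=34): FL=W FR=S RL=W RR=S
after cmd 5 (t=44): FL=W FR=W RL=W RR=W


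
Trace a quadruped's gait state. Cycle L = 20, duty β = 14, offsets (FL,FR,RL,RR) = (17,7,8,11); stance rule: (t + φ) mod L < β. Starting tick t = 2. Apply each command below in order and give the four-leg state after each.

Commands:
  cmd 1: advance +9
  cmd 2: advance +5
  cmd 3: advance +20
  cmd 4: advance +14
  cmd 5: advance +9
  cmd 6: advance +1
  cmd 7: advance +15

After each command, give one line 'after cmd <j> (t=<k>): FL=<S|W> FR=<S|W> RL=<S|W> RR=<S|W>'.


after cmd 1 (t=11): FL=S FR=W RL=W RR=S
after cmd 2 (t=16): FL=S FR=S RL=S RR=S
after cmd 3 (t=36): FL=S FR=S RL=S RR=S
after cmd 4 (t=50): FL=S FR=W RL=W RR=S
after cmd 5 (t=59): FL=W FR=S RL=S RR=S
after cmd 6 (t=60): FL=W FR=S RL=S RR=S
after cmd 7 (t=75): FL=S FR=S RL=S RR=S

start t=2: FL=W FR=S RL=S RR=S
cmd 1: advance +9 → t=11, phase=(8,18,19,2) → FL=S FR=W RL=W RR=S
cmd 2: advance +5 → t=16, phase=(13,3,4,7) → FL=S FR=S RL=S RR=S
cmd 3: advance +20 → t=36, phase=(13,3,4,7) → FL=S FR=S RL=S RR=S
cmd 4: advance +14 → t=50, phase=(7,17,18,1) → FL=S FR=W RL=W RR=S
cmd 5: advance +9 → t=59, phase=(16,6,7,10) → FL=W FR=S RL=S RR=S
cmd 6: advance +1 → t=60, phase=(17,7,8,11) → FL=W FR=S RL=S RR=S
cmd 7: advance +15 → t=75, phase=(12,2,3,6) → FL=S FR=S RL=S RR=S


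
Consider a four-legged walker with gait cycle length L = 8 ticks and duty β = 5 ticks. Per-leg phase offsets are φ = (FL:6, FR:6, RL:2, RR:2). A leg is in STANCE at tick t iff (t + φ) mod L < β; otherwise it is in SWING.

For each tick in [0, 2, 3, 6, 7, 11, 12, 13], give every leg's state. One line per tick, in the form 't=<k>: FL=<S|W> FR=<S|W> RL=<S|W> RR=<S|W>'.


t=0: FL=W FR=W RL=S RR=S
t=2: FL=S FR=S RL=S RR=S
t=3: FL=S FR=S RL=W RR=W
t=6: FL=S FR=S RL=S RR=S
t=7: FL=W FR=W RL=S RR=S
t=11: FL=S FR=S RL=W RR=W
t=12: FL=S FR=S RL=W RR=W
t=13: FL=S FR=S RL=W RR=W

t=0: phase=(6,6,2,2) vs β=5 → FL=W FR=W RL=S RR=S
t=2: phase=(0,0,4,4) vs β=5 → FL=S FR=S RL=S RR=S
t=3: phase=(1,1,5,5) vs β=5 → FL=S FR=S RL=W RR=W
t=6: phase=(4,4,0,0) vs β=5 → FL=S FR=S RL=S RR=S
t=7: phase=(5,5,1,1) vs β=5 → FL=W FR=W RL=S RR=S
t=11: phase=(1,1,5,5) vs β=5 → FL=S FR=S RL=W RR=W
t=12: phase=(2,2,6,6) vs β=5 → FL=S FR=S RL=W RR=W
t=13: phase=(3,3,7,7) vs β=5 → FL=S FR=S RL=W RR=W


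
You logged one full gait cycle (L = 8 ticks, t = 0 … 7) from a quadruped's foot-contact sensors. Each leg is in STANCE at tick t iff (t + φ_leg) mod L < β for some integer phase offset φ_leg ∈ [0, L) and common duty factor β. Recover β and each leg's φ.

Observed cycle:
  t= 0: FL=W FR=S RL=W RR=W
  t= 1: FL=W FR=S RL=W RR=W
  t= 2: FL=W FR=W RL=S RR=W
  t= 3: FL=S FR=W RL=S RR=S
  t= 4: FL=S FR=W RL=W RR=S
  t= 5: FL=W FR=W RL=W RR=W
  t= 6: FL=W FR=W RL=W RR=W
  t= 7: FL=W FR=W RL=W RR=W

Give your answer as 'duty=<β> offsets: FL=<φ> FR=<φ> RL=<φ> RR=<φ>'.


duty β = stance ticks per leg = 2
FL: stance ticks = 2; W→S at t=3 → φ=5
FR: stance ticks = 2; W→S at t=0 → φ=0
RL: stance ticks = 2; W→S at t=2 → φ=6
RR: stance ticks = 2; W→S at t=3 → φ=5

duty=2 offsets: FL=5 FR=0 RL=6 RR=5


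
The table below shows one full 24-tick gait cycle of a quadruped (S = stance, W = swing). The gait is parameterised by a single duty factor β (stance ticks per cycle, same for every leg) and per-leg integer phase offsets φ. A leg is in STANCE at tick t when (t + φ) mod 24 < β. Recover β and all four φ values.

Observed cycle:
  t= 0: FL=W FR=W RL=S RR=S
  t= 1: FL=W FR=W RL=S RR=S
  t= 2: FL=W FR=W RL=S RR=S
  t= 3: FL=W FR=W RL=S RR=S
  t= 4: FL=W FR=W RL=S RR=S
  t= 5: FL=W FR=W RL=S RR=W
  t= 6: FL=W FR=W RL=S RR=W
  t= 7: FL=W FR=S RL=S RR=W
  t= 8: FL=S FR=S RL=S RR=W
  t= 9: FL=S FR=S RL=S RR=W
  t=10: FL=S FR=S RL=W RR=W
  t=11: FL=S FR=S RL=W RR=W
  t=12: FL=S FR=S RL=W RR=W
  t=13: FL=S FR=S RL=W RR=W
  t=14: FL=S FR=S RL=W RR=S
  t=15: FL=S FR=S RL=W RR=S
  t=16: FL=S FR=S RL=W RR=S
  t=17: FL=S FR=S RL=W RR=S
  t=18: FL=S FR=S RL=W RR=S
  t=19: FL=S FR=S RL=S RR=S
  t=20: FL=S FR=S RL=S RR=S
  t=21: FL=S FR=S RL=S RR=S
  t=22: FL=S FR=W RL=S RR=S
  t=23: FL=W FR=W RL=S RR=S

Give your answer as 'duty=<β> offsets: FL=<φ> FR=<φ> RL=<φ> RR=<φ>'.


duty β = stance ticks per leg = 15
FL: stance ticks = 15; W→S at t=8 → φ=16
FR: stance ticks = 15; W→S at t=7 → φ=17
RL: stance ticks = 15; W→S at t=19 → φ=5
RR: stance ticks = 15; W→S at t=14 → φ=10

duty=15 offsets: FL=16 FR=17 RL=5 RR=10


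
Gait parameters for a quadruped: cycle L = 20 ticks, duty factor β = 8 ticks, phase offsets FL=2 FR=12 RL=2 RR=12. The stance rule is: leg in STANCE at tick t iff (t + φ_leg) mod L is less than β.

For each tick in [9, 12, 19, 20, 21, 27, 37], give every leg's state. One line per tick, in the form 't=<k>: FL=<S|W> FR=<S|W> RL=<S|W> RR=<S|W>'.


t=9: phase=(11,1,11,1) vs β=8 → FL=W FR=S RL=W RR=S
t=12: phase=(14,4,14,4) vs β=8 → FL=W FR=S RL=W RR=S
t=19: phase=(1,11,1,11) vs β=8 → FL=S FR=W RL=S RR=W
t=20: phase=(2,12,2,12) vs β=8 → FL=S FR=W RL=S RR=W
t=21: phase=(3,13,3,13) vs β=8 → FL=S FR=W RL=S RR=W
t=27: phase=(9,19,9,19) vs β=8 → FL=W FR=W RL=W RR=W
t=37: phase=(19,9,19,9) vs β=8 → FL=W FR=W RL=W RR=W

t=9: FL=W FR=S RL=W RR=S
t=12: FL=W FR=S RL=W RR=S
t=19: FL=S FR=W RL=S RR=W
t=20: FL=S FR=W RL=S RR=W
t=21: FL=S FR=W RL=S RR=W
t=27: FL=W FR=W RL=W RR=W
t=37: FL=W FR=W RL=W RR=W


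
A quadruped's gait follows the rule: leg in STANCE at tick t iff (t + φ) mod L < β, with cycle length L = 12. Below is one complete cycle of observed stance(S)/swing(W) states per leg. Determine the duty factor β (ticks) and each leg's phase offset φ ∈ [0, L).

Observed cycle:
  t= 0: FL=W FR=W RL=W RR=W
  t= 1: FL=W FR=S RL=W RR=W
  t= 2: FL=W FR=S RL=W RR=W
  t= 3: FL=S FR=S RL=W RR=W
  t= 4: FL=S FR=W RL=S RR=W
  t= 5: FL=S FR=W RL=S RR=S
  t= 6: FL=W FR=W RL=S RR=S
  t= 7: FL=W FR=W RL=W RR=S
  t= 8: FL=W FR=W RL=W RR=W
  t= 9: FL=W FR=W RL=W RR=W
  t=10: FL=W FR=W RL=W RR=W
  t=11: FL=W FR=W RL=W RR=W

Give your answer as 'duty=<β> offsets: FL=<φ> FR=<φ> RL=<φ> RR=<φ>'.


duty=3 offsets: FL=9 FR=11 RL=8 RR=7

duty β = stance ticks per leg = 3
FL: stance ticks = 3; W→S at t=3 → φ=9
FR: stance ticks = 3; W→S at t=1 → φ=11
RL: stance ticks = 3; W→S at t=4 → φ=8
RR: stance ticks = 3; W→S at t=5 → φ=7


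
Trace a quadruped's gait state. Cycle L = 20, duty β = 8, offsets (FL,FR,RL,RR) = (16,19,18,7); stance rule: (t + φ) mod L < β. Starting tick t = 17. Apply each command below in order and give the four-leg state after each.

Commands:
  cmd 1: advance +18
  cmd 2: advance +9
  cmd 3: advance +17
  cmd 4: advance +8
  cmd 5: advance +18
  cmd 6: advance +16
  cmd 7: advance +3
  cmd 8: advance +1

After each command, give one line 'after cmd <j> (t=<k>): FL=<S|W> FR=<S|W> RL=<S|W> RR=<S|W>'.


start t=17: FL=W FR=W RL=W RR=S
cmd 1: advance +18 → t=35, phase=(11,14,13,2) → FL=W FR=W RL=W RR=S
cmd 2: advance +9 → t=44, phase=(0,3,2,11) → FL=S FR=S RL=S RR=W
cmd 3: advance +17 → t=61, phase=(17,0,19,8) → FL=W FR=S RL=W RR=W
cmd 4: advance +8 → t=69, phase=(5,8,7,16) → FL=S FR=W RL=S RR=W
cmd 5: advance +18 → t=87, phase=(3,6,5,14) → FL=S FR=S RL=S RR=W
cmd 6: advance +16 → t=103, phase=(19,2,1,10) → FL=W FR=S RL=S RR=W
cmd 7: advance +3 → t=106, phase=(2,5,4,13) → FL=S FR=S RL=S RR=W
cmd 8: advance +1 → t=107, phase=(3,6,5,14) → FL=S FR=S RL=S RR=W

after cmd 1 (t=35): FL=W FR=W RL=W RR=S
after cmd 2 (t=44): FL=S FR=S RL=S RR=W
after cmd 3 (t=61): FL=W FR=S RL=W RR=W
after cmd 4 (t=69): FL=S FR=W RL=S RR=W
after cmd 5 (t=87): FL=S FR=S RL=S RR=W
after cmd 6 (t=103): FL=W FR=S RL=S RR=W
after cmd 7 (t=106): FL=S FR=S RL=S RR=W
after cmd 8 (t=107): FL=S FR=S RL=S RR=W


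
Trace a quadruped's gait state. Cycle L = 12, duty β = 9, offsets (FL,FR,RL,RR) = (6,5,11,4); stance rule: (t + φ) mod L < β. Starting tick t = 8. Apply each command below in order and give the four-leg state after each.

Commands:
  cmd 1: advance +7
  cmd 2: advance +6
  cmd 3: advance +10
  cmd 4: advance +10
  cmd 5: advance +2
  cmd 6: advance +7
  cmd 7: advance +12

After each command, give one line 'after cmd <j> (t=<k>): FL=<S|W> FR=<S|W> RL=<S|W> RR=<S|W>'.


after cmd 1 (t=15): FL=W FR=S RL=S RR=S
after cmd 2 (t=21): FL=S FR=S RL=S RR=S
after cmd 3 (t=31): FL=S FR=S RL=S RR=W
after cmd 4 (t=41): FL=W FR=W RL=S RR=W
after cmd 5 (t=43): FL=S FR=S RL=S RR=W
after cmd 6 (t=50): FL=S FR=S RL=S RR=S
after cmd 7 (t=62): FL=S FR=S RL=S RR=S

start t=8: FL=S FR=S RL=S RR=S
cmd 1: advance +7 → t=15, phase=(9,8,2,7) → FL=W FR=S RL=S RR=S
cmd 2: advance +6 → t=21, phase=(3,2,8,1) → FL=S FR=S RL=S RR=S
cmd 3: advance +10 → t=31, phase=(1,0,6,11) → FL=S FR=S RL=S RR=W
cmd 4: advance +10 → t=41, phase=(11,10,4,9) → FL=W FR=W RL=S RR=W
cmd 5: advance +2 → t=43, phase=(1,0,6,11) → FL=S FR=S RL=S RR=W
cmd 6: advance +7 → t=50, phase=(8,7,1,6) → FL=S FR=S RL=S RR=S
cmd 7: advance +12 → t=62, phase=(8,7,1,6) → FL=S FR=S RL=S RR=S


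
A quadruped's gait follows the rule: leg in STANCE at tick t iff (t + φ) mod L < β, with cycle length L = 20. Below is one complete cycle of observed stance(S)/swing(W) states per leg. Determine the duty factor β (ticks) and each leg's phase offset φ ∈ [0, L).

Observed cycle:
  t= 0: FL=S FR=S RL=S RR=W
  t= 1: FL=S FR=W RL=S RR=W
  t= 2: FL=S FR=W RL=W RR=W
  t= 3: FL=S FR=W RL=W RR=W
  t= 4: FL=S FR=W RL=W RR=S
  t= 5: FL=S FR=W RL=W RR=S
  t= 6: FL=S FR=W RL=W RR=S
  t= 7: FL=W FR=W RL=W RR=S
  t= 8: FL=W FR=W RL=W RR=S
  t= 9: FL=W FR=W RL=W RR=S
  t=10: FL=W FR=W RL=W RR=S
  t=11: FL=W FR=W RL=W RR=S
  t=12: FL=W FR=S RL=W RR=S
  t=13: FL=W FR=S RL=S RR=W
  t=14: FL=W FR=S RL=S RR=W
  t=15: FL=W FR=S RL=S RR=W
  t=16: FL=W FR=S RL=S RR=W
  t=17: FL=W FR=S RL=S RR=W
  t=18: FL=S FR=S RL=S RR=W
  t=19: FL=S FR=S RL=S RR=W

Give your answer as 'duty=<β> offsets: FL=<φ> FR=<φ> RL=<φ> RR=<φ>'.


duty=9 offsets: FL=2 FR=8 RL=7 RR=16

duty β = stance ticks per leg = 9
FL: stance ticks = 9; W→S at t=18 → φ=2
FR: stance ticks = 9; W→S at t=12 → φ=8
RL: stance ticks = 9; W→S at t=13 → φ=7
RR: stance ticks = 9; W→S at t=4 → φ=16


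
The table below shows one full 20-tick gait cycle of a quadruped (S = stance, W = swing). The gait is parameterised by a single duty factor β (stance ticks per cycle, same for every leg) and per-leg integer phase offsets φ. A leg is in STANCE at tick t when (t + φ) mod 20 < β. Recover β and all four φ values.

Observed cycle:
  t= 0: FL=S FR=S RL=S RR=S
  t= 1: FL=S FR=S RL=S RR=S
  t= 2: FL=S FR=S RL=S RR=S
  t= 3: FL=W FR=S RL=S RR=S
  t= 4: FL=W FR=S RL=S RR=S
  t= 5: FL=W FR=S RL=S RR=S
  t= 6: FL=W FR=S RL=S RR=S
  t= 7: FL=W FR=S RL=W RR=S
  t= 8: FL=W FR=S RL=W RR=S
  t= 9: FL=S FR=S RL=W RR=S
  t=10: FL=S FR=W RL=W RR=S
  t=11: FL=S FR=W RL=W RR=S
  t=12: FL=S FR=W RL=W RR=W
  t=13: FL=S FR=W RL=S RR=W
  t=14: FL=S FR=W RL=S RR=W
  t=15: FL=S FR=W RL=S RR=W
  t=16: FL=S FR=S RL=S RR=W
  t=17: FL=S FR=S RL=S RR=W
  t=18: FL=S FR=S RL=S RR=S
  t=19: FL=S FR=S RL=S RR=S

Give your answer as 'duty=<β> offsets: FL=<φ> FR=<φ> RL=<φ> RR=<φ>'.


duty β = stance ticks per leg = 14
FL: stance ticks = 14; W→S at t=9 → φ=11
FR: stance ticks = 14; W→S at t=16 → φ=4
RL: stance ticks = 14; W→S at t=13 → φ=7
RR: stance ticks = 14; W→S at t=18 → φ=2

duty=14 offsets: FL=11 FR=4 RL=7 RR=2
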